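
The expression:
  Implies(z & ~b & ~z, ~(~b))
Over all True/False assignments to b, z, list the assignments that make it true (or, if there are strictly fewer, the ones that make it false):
is always true.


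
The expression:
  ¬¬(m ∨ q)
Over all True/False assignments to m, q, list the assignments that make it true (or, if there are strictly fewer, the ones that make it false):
is false only for:
  m=False, q=False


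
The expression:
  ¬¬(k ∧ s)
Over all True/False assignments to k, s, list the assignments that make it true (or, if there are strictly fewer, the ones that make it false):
is true only for:
  k=True, s=True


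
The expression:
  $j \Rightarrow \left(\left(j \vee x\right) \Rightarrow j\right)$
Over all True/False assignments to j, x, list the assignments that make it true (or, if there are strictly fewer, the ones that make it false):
is always true.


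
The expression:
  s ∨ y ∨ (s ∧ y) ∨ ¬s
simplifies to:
True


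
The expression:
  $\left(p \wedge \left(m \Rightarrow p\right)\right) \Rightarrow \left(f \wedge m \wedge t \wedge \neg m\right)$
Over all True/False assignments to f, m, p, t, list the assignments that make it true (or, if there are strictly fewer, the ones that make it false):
is true only for:
  f=False, m=False, p=False, t=False;
  f=False, m=False, p=False, t=True;
  f=False, m=True, p=False, t=False;
  f=False, m=True, p=False, t=True;
  f=True, m=False, p=False, t=False;
  f=True, m=False, p=False, t=True;
  f=True, m=True, p=False, t=False;
  f=True, m=True, p=False, t=True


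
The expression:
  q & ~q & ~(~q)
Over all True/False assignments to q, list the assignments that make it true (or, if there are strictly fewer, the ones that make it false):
is never true.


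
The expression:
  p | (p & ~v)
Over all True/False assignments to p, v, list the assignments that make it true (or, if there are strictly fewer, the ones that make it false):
is true only for:
  p=True, v=False;
  p=True, v=True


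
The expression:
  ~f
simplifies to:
~f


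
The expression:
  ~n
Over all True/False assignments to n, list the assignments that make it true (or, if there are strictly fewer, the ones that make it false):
is true only for:
  n=False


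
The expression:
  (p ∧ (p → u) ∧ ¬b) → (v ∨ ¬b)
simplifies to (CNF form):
True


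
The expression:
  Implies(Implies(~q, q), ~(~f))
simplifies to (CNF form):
f | ~q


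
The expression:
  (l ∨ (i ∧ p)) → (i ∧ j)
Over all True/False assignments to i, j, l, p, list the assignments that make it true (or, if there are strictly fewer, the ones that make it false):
is false only for:
  i=False, j=False, l=True, p=False;
  i=False, j=False, l=True, p=True;
  i=False, j=True, l=True, p=False;
  i=False, j=True, l=True, p=True;
  i=True, j=False, l=False, p=True;
  i=True, j=False, l=True, p=False;
  i=True, j=False, l=True, p=True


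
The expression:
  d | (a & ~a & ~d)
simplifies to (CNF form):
d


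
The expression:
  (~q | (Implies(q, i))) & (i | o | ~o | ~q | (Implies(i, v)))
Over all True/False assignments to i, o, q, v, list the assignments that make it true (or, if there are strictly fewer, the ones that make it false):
is false only for:
  i=False, o=False, q=True, v=False;
  i=False, o=False, q=True, v=True;
  i=False, o=True, q=True, v=False;
  i=False, o=True, q=True, v=True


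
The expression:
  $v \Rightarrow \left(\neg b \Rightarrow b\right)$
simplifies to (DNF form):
$b \vee \neg v$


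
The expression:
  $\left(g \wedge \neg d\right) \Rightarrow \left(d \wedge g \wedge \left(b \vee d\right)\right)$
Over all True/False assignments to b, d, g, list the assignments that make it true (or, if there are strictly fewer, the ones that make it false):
is false only for:
  b=False, d=False, g=True;
  b=True, d=False, g=True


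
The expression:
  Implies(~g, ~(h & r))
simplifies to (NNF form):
g | ~h | ~r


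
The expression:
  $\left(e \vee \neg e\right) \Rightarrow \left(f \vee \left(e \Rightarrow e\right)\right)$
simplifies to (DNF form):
$\text{True}$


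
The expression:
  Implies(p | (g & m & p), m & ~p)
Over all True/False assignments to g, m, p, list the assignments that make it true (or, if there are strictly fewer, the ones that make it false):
is true only for:
  g=False, m=False, p=False;
  g=False, m=True, p=False;
  g=True, m=False, p=False;
  g=True, m=True, p=False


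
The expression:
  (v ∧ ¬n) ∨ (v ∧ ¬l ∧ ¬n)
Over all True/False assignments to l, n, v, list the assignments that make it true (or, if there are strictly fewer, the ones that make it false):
is true only for:
  l=False, n=False, v=True;
  l=True, n=False, v=True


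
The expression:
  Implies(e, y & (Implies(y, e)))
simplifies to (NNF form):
y | ~e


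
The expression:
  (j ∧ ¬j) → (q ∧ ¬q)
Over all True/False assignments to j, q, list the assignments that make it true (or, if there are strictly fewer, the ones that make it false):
is always true.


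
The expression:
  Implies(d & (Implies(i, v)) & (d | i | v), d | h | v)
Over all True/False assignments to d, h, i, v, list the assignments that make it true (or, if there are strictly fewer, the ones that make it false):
is always true.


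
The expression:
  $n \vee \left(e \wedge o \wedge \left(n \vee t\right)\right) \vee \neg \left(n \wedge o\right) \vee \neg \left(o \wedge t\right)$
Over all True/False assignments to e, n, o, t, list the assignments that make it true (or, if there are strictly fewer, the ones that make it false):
is always true.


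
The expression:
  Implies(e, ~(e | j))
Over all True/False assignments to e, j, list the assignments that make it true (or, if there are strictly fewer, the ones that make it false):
is true only for:
  e=False, j=False;
  e=False, j=True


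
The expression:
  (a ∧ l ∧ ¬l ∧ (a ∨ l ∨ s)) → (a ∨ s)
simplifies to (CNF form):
True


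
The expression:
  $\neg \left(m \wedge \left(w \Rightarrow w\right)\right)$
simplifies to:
$\neg m$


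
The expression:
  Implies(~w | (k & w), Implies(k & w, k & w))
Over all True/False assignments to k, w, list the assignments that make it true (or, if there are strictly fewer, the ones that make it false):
is always true.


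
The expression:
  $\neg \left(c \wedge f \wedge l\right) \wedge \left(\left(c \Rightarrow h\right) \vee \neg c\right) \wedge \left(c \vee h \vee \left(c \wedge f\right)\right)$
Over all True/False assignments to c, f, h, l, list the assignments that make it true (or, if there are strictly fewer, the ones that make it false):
is true only for:
  c=False, f=False, h=True, l=False;
  c=False, f=False, h=True, l=True;
  c=False, f=True, h=True, l=False;
  c=False, f=True, h=True, l=True;
  c=True, f=False, h=True, l=False;
  c=True, f=False, h=True, l=True;
  c=True, f=True, h=True, l=False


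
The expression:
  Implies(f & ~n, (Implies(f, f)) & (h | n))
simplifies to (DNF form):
h | n | ~f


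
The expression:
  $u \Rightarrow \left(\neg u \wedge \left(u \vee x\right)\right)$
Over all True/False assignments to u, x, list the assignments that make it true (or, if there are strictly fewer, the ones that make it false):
is true only for:
  u=False, x=False;
  u=False, x=True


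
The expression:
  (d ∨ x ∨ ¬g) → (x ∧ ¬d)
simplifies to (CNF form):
¬d ∧ (g ∨ x)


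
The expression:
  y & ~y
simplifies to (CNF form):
False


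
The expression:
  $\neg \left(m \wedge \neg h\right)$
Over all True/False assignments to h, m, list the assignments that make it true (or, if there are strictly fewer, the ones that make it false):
is false only for:
  h=False, m=True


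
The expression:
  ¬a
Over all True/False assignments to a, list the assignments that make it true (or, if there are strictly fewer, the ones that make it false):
is true only for:
  a=False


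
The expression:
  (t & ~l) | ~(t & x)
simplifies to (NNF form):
~l | ~t | ~x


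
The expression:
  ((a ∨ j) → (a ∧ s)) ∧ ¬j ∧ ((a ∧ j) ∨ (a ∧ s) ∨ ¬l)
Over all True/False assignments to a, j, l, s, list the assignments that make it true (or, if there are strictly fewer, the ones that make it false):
is true only for:
  a=False, j=False, l=False, s=False;
  a=False, j=False, l=False, s=True;
  a=True, j=False, l=False, s=True;
  a=True, j=False, l=True, s=True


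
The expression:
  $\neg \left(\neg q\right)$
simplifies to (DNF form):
$q$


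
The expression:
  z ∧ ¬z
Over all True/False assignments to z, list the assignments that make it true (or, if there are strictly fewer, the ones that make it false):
is never true.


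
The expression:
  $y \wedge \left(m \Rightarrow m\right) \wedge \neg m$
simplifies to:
$y \wedge \neg m$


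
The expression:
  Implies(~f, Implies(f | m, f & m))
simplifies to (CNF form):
f | ~m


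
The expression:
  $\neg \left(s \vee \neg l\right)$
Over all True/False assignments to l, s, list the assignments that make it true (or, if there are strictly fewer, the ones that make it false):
is true only for:
  l=True, s=False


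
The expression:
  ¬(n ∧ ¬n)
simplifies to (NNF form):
True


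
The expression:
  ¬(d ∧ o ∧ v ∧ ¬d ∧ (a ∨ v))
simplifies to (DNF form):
True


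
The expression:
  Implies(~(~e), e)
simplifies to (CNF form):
True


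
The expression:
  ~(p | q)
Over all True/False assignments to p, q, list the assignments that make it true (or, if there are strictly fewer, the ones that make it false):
is true only for:
  p=False, q=False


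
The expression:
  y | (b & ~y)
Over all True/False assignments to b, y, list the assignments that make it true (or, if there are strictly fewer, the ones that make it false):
is false only for:
  b=False, y=False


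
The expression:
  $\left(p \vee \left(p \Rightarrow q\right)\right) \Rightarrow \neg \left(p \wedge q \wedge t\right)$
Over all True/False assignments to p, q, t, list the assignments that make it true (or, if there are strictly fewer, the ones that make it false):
is false only for:
  p=True, q=True, t=True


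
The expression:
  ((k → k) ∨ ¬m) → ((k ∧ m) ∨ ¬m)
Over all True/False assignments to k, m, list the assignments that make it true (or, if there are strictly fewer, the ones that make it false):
is false only for:
  k=False, m=True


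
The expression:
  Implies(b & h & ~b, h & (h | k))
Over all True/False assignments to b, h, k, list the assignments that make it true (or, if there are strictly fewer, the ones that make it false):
is always true.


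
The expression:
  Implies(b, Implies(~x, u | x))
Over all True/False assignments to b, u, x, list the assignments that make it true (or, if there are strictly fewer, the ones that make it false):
is false only for:
  b=True, u=False, x=False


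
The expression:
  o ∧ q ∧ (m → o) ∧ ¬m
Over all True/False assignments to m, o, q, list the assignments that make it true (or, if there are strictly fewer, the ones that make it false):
is true only for:
  m=False, o=True, q=True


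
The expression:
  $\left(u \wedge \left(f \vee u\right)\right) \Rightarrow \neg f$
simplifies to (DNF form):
$\neg f \vee \neg u$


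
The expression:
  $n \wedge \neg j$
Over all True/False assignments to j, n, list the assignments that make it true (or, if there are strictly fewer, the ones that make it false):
is true only for:
  j=False, n=True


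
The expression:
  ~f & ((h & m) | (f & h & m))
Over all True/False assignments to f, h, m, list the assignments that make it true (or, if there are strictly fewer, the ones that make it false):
is true only for:
  f=False, h=True, m=True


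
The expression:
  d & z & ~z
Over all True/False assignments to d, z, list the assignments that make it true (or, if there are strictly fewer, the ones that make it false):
is never true.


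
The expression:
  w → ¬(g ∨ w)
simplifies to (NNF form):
¬w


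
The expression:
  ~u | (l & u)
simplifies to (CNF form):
l | ~u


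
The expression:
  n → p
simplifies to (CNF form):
p ∨ ¬n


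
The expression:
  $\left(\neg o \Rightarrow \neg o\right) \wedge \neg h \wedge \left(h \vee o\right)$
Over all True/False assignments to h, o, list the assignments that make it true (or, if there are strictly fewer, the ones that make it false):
is true only for:
  h=False, o=True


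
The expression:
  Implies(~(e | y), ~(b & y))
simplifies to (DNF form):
True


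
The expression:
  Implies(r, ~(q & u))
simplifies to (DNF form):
~q | ~r | ~u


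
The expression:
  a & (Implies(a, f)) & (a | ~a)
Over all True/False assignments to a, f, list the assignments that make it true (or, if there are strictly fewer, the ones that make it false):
is true only for:
  a=True, f=True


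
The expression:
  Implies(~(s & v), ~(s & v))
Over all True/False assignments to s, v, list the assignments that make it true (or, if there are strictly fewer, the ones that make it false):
is always true.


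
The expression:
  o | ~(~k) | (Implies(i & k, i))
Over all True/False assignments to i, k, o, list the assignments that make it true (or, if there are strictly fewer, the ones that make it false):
is always true.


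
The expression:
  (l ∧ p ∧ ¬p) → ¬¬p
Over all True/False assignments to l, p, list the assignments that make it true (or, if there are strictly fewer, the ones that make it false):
is always true.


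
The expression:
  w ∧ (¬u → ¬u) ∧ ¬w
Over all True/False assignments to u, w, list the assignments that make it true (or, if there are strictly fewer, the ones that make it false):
is never true.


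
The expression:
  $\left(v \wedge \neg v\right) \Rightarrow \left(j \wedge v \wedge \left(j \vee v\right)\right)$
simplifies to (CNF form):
$\text{True}$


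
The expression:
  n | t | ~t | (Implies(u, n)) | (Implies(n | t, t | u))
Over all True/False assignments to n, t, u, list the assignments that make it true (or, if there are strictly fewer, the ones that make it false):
is always true.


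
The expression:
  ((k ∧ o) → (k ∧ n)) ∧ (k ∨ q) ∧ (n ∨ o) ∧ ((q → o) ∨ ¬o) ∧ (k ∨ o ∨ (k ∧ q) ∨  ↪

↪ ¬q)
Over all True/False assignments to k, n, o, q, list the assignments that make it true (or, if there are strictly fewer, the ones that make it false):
is true only for:
  k=False, n=False, o=True, q=True;
  k=False, n=True, o=True, q=True;
  k=True, n=True, o=False, q=False;
  k=True, n=True, o=False, q=True;
  k=True, n=True, o=True, q=False;
  k=True, n=True, o=True, q=True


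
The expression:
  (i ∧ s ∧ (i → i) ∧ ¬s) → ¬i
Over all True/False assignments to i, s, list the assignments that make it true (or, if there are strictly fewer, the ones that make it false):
is always true.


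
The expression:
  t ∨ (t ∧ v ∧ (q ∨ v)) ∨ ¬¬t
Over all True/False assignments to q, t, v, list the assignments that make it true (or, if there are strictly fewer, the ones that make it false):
is true only for:
  q=False, t=True, v=False;
  q=False, t=True, v=True;
  q=True, t=True, v=False;
  q=True, t=True, v=True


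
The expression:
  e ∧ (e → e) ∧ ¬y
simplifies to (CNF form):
e ∧ ¬y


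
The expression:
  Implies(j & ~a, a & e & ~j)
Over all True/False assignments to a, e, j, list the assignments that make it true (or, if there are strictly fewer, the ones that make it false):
is false only for:
  a=False, e=False, j=True;
  a=False, e=True, j=True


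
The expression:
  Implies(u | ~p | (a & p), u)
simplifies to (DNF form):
u | (p & ~a)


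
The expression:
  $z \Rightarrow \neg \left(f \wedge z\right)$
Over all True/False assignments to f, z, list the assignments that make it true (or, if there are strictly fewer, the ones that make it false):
is false only for:
  f=True, z=True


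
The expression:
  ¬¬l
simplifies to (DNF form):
l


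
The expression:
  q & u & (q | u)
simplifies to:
q & u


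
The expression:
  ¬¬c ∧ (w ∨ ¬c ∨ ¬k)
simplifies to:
c ∧ (w ∨ ¬k)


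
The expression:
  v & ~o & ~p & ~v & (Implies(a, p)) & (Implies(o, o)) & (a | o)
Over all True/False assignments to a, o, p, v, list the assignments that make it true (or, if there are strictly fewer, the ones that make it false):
is never true.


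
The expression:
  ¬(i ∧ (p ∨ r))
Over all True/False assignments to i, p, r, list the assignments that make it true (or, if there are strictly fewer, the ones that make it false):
is false only for:
  i=True, p=False, r=True;
  i=True, p=True, r=False;
  i=True, p=True, r=True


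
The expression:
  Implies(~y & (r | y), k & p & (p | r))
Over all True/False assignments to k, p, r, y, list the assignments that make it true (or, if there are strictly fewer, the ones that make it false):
is false only for:
  k=False, p=False, r=True, y=False;
  k=False, p=True, r=True, y=False;
  k=True, p=False, r=True, y=False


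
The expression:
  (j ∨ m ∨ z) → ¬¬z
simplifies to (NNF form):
z ∨ (¬j ∧ ¬m)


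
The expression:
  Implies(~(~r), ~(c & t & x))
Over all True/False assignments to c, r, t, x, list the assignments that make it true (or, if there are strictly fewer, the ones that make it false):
is false only for:
  c=True, r=True, t=True, x=True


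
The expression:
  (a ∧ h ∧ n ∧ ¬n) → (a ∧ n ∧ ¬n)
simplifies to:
True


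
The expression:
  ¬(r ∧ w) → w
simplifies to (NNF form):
w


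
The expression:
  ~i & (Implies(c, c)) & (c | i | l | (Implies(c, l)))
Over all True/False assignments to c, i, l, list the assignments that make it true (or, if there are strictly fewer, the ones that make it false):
is true only for:
  c=False, i=False, l=False;
  c=False, i=False, l=True;
  c=True, i=False, l=False;
  c=True, i=False, l=True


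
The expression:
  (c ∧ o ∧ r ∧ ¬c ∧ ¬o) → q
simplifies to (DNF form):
True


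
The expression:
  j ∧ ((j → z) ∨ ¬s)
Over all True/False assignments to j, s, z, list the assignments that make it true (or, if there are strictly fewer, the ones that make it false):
is true only for:
  j=True, s=False, z=False;
  j=True, s=False, z=True;
  j=True, s=True, z=True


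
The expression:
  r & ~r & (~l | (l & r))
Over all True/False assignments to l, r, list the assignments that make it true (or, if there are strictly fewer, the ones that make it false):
is never true.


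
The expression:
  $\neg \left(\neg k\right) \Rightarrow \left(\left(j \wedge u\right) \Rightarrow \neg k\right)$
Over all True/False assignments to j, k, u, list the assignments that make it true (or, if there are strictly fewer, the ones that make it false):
is false only for:
  j=True, k=True, u=True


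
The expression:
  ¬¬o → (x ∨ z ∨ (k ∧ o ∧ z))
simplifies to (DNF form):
x ∨ z ∨ ¬o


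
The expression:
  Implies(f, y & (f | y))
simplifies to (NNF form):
y | ~f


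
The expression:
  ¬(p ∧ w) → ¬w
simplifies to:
p ∨ ¬w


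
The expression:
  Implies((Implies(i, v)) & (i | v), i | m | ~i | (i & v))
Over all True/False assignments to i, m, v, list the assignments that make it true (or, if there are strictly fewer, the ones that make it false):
is always true.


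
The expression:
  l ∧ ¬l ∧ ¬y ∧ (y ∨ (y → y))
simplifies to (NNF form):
False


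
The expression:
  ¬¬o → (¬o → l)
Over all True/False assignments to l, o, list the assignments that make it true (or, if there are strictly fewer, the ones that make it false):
is always true.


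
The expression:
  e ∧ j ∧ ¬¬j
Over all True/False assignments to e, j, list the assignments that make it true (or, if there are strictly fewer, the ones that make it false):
is true only for:
  e=True, j=True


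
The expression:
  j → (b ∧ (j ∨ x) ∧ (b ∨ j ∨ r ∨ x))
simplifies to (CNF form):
b ∨ ¬j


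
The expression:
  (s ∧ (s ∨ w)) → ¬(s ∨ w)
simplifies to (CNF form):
¬s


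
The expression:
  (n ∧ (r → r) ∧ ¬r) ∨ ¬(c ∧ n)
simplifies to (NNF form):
¬c ∨ ¬n ∨ ¬r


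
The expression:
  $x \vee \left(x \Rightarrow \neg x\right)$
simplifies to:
$\text{True}$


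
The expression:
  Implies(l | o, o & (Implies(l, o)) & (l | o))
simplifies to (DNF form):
o | ~l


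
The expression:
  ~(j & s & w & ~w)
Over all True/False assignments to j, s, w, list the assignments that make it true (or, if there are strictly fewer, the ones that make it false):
is always true.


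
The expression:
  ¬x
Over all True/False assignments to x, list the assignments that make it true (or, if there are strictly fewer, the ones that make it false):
is true only for:
  x=False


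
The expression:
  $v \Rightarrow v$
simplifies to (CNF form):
$\text{True}$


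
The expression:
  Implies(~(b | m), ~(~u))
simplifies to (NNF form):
b | m | u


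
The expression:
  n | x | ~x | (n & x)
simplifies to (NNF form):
True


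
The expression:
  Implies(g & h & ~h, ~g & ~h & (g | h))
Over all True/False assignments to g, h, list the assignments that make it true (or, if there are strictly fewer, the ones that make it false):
is always true.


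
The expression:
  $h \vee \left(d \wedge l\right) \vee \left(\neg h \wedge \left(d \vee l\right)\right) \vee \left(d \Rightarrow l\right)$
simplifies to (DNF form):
$\text{True}$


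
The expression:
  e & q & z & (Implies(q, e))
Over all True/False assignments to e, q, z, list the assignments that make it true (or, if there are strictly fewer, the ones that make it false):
is true only for:
  e=True, q=True, z=True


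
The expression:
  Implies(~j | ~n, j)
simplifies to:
j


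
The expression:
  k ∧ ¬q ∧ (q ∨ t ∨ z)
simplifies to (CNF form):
k ∧ ¬q ∧ (t ∨ z)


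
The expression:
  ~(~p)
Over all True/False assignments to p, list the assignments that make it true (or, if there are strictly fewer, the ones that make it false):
is true only for:
  p=True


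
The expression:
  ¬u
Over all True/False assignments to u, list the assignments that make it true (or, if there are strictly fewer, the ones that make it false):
is true only for:
  u=False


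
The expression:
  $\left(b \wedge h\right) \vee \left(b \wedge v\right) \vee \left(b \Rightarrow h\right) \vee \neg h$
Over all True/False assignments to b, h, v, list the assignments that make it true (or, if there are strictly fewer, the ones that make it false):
is always true.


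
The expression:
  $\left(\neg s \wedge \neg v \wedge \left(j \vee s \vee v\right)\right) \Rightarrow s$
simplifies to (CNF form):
$s \vee v \vee \neg j$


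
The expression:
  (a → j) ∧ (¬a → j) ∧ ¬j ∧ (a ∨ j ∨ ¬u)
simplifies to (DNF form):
False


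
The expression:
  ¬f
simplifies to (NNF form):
¬f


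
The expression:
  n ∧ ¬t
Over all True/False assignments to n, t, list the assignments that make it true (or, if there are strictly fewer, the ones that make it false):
is true only for:
  n=True, t=False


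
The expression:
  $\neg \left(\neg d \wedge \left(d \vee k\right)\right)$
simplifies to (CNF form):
$d \vee \neg k$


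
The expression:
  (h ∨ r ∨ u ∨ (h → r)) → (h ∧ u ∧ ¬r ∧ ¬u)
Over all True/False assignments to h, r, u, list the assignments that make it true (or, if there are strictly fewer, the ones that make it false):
is never true.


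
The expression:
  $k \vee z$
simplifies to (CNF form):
$k \vee z$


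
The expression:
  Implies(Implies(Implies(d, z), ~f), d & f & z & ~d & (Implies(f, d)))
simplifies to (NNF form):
f & (z | ~d)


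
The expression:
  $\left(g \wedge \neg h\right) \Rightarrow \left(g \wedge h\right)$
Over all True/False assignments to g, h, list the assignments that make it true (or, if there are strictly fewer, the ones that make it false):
is false only for:
  g=True, h=False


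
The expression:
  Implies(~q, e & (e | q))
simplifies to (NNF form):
e | q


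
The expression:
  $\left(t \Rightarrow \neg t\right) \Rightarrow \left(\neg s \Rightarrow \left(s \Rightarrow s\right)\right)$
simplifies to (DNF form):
$\text{True}$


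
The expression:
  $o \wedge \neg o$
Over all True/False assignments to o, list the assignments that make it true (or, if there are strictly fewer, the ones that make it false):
is never true.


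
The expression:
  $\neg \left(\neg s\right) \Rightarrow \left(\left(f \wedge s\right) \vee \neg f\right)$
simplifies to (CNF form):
$\text{True}$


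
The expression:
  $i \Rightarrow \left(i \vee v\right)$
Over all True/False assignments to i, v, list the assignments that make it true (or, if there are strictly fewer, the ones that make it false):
is always true.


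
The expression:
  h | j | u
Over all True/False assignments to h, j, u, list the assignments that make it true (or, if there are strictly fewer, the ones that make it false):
is false only for:
  h=False, j=False, u=False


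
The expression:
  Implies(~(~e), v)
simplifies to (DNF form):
v | ~e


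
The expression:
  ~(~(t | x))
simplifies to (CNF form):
t | x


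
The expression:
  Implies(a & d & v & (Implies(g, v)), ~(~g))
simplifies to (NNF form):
g | ~a | ~d | ~v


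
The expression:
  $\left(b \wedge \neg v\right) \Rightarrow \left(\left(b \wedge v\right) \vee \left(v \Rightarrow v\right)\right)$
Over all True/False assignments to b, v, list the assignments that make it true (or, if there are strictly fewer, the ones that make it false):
is always true.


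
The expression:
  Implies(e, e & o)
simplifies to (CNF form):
o | ~e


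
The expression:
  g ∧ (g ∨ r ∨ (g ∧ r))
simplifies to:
g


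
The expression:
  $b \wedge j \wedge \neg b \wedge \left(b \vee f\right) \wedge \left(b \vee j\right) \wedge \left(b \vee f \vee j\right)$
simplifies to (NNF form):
$\text{False}$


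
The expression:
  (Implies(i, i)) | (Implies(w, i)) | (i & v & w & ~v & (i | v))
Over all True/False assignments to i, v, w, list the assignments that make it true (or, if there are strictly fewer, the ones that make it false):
is always true.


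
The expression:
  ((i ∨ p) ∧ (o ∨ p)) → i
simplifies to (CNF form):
i ∨ ¬p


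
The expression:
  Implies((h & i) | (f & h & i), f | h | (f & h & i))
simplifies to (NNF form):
True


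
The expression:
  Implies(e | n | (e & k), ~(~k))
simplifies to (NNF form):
k | (~e & ~n)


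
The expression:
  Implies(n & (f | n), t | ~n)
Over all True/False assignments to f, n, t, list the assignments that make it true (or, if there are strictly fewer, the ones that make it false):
is false only for:
  f=False, n=True, t=False;
  f=True, n=True, t=False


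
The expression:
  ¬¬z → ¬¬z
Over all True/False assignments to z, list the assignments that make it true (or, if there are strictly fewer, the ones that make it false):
is always true.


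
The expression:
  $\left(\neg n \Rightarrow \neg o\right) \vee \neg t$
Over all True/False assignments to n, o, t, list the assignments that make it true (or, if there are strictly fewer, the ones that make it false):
is false only for:
  n=False, o=True, t=True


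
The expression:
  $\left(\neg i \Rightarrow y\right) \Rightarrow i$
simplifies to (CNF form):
$i \vee \neg y$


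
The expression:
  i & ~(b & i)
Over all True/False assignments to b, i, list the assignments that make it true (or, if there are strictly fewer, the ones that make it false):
is true only for:
  b=False, i=True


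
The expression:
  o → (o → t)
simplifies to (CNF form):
t ∨ ¬o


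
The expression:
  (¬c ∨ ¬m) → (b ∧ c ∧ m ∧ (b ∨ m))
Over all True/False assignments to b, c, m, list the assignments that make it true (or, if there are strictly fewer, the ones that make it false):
is true only for:
  b=False, c=True, m=True;
  b=True, c=True, m=True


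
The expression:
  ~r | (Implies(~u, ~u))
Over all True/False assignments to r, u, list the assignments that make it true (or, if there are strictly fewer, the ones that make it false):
is always true.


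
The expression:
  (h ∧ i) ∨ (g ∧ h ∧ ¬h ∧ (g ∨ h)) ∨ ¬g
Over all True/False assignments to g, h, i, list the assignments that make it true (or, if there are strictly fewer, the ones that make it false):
is false only for:
  g=True, h=False, i=False;
  g=True, h=False, i=True;
  g=True, h=True, i=False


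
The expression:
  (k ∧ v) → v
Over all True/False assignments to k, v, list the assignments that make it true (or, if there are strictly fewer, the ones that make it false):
is always true.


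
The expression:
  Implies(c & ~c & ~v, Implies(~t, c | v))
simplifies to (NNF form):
True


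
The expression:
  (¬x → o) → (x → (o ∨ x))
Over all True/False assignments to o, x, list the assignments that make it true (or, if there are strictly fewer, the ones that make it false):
is always true.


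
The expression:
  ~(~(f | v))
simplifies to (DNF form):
f | v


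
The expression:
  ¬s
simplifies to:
¬s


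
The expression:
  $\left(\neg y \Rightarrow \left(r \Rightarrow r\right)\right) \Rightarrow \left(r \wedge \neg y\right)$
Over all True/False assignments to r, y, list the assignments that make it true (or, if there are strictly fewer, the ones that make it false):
is true only for:
  r=True, y=False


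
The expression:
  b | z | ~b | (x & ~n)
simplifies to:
True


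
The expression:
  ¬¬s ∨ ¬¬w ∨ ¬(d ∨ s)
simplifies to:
s ∨ w ∨ ¬d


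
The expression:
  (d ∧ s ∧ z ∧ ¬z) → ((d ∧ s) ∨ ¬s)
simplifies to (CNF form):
True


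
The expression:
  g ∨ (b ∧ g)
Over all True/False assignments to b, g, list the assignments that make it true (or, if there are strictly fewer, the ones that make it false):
is true only for:
  b=False, g=True;
  b=True, g=True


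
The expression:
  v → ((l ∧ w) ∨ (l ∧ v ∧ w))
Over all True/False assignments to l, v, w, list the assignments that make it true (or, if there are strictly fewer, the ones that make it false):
is false only for:
  l=False, v=True, w=False;
  l=False, v=True, w=True;
  l=True, v=True, w=False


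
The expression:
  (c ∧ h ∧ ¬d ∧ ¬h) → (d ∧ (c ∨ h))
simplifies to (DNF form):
True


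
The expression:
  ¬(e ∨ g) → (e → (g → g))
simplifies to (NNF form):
True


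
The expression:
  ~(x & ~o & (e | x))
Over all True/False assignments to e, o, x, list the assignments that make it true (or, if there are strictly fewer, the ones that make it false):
is false only for:
  e=False, o=False, x=True;
  e=True, o=False, x=True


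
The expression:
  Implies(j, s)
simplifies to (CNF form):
s | ~j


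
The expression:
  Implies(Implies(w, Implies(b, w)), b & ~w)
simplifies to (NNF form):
b & ~w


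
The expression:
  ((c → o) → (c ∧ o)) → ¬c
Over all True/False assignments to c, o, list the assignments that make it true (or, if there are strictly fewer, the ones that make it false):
is true only for:
  c=False, o=False;
  c=False, o=True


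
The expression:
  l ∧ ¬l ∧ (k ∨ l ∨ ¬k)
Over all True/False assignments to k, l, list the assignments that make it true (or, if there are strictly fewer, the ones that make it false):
is never true.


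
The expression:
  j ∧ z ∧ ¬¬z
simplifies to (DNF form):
j ∧ z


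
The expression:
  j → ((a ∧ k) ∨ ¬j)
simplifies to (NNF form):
(a ∧ k) ∨ ¬j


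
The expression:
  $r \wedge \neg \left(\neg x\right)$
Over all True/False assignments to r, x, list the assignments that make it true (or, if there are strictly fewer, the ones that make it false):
is true only for:
  r=True, x=True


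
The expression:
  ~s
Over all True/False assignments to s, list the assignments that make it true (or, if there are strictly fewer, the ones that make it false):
is true only for:
  s=False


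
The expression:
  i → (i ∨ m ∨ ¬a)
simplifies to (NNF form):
True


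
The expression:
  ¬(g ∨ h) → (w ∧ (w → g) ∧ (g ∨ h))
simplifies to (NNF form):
g ∨ h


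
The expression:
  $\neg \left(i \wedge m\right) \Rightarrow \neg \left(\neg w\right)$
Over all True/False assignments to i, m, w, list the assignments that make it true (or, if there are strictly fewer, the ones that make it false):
is false only for:
  i=False, m=False, w=False;
  i=False, m=True, w=False;
  i=True, m=False, w=False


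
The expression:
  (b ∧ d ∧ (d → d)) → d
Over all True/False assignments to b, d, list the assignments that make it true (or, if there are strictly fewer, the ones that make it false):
is always true.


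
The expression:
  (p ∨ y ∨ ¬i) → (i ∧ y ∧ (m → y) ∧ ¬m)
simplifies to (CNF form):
i ∧ (y ∨ ¬p) ∧ (¬m ∨ ¬y)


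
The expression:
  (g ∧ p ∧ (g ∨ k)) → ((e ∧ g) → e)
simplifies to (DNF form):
True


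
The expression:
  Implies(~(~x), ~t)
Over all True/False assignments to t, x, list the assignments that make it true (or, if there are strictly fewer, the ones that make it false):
is false only for:
  t=True, x=True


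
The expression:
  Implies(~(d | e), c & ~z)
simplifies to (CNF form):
(c | d | e) & (d | e | ~z)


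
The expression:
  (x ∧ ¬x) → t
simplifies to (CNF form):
True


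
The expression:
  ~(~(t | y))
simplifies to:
t | y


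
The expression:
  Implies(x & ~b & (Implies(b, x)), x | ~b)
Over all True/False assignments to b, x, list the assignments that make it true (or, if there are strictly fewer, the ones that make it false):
is always true.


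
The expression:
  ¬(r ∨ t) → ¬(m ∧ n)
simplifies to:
r ∨ t ∨ ¬m ∨ ¬n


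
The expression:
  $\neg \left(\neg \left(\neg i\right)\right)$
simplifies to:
$\neg i$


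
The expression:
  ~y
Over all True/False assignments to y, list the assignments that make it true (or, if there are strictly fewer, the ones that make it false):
is true only for:
  y=False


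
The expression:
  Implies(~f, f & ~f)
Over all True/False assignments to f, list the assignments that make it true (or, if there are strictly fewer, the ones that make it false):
is true only for:
  f=True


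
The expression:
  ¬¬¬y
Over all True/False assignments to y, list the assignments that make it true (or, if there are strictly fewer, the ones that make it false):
is true only for:
  y=False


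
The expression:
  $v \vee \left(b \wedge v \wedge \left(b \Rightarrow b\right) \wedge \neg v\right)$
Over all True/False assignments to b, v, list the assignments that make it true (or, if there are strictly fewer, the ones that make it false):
is true only for:
  b=False, v=True;
  b=True, v=True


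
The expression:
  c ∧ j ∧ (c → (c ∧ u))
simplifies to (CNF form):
c ∧ j ∧ u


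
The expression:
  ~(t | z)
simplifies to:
~t & ~z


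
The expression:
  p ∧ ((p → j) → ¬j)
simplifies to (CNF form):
p ∧ ¬j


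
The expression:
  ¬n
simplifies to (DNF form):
¬n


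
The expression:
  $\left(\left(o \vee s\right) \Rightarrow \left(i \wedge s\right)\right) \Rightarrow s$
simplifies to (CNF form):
$o \vee s$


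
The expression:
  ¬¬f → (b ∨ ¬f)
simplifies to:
b ∨ ¬f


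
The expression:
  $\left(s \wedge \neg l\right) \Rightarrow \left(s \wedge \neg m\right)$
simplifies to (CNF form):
$l \vee \neg m \vee \neg s$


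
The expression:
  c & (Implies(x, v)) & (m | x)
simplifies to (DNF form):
(c & v & x) | (c & m & ~x)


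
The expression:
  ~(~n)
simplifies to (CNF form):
n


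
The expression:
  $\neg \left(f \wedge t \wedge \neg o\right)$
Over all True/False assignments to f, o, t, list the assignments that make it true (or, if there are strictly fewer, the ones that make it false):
is false only for:
  f=True, o=False, t=True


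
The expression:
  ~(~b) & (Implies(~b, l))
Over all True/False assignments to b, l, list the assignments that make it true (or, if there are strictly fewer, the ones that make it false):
is true only for:
  b=True, l=False;
  b=True, l=True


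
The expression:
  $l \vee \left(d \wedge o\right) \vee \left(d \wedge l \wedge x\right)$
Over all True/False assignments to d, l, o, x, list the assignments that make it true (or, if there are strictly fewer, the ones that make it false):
is false only for:
  d=False, l=False, o=False, x=False;
  d=False, l=False, o=False, x=True;
  d=False, l=False, o=True, x=False;
  d=False, l=False, o=True, x=True;
  d=True, l=False, o=False, x=False;
  d=True, l=False, o=False, x=True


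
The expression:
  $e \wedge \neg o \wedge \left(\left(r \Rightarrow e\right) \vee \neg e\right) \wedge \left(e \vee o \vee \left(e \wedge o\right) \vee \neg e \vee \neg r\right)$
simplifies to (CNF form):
$e \wedge \neg o$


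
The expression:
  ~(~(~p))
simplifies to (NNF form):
~p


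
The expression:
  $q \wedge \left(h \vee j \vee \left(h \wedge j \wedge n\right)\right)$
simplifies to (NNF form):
$q \wedge \left(h \vee j\right)$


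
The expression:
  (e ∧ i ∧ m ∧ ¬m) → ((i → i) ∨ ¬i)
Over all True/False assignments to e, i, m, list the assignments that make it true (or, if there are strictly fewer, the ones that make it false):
is always true.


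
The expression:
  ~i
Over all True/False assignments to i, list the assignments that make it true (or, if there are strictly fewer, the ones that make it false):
is true only for:
  i=False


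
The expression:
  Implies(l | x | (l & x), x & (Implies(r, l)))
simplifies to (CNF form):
(x | ~l) & (l | ~r | ~x)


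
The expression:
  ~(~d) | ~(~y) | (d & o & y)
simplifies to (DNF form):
d | y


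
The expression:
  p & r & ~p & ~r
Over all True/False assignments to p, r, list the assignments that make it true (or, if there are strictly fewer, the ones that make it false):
is never true.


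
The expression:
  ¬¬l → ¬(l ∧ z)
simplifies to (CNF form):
¬l ∨ ¬z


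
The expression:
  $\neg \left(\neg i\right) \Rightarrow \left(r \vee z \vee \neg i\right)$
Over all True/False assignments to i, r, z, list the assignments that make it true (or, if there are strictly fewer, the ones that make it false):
is false only for:
  i=True, r=False, z=False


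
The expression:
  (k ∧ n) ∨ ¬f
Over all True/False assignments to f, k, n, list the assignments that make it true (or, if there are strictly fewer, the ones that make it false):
is false only for:
  f=True, k=False, n=False;
  f=True, k=False, n=True;
  f=True, k=True, n=False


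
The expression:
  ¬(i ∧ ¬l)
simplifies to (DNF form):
l ∨ ¬i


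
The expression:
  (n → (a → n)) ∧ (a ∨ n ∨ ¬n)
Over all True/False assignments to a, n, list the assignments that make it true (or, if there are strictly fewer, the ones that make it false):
is always true.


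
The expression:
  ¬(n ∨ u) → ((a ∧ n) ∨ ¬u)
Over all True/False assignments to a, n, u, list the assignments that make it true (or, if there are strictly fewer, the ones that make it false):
is always true.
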